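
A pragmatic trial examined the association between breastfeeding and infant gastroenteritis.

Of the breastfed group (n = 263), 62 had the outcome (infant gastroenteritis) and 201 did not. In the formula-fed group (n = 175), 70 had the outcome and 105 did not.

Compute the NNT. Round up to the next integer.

7

Risk in treated group = 62/263 = 0.23574; risk in control = 70/175 = 0.40000.
Absolute risk reduction = 0.40000 − 0.23574 = 0.16426
NNT = 1 / ARR = 1 / 0.16426 = 6.088 → round up → 7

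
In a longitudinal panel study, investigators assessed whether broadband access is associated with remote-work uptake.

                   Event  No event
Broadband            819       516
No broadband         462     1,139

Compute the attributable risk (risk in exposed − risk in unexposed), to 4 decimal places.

0.3249

Cells: a = 819, b = 516, c = 462, d = 1139.
Risk in exposed = 819/1335 = 0.613483; risk in unexposed = 462/1601 = 0.288570.
Risk difference = 0.613483 − 0.288570 = 0.324914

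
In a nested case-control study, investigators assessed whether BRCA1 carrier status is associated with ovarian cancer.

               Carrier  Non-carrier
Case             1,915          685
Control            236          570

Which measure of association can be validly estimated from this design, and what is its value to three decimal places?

6.752

Reading the table with exposure as columns: a = 1915 (Carrier, case), b = 236 (Carrier, non-case), c = 685 (Non-carrier, case), d = 570.
This is a nested case-control study: participants were sampled on outcome status, so risks in the source population cannot be estimated directly — relative risk is not valid here. The odds ratio is the appropriate measure.
OR = (a·d)/(b·c) = (1915 × 570) / (236 × 685) = 1091550 / 161660 = 6.75213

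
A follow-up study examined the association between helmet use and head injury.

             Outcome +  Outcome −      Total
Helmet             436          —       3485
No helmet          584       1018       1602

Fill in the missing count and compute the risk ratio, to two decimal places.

The missing cell is in the exposed row: 3485 − 436 = 3049.
So a = 436, b = 3049, c = 584, d = 1018.
RR = [a/(a+b)] / [c/(c+d)] = (436/3485) / (584/1602) = 0.12511/0.36454 = 0.34319

0.34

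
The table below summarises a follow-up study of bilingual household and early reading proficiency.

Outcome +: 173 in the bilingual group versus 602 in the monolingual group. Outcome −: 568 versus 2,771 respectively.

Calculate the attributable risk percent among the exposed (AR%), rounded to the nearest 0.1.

23.6

From the description: a = 173, b = 568, c = 602, d = 2771.
Risk in exposed = 173/741 = 0.23347; risk in unexposed = 602/3373 = 0.17848.
RR = 0.23347/0.17848 = 1.30812
AR% = (RR − 1)/RR × 100 = (1.30812 − 1)/1.30812 × 100 = 23.5544%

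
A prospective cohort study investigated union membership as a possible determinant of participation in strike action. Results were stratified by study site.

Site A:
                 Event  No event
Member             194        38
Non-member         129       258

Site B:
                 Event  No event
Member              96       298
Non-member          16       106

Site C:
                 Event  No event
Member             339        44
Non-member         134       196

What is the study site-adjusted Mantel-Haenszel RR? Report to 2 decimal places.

2.27

RR_MH = Σ(aᵢ·n₀ᵢ/nᵢ) / Σ(cᵢ·n₁ᵢ/nᵢ), with n₁ᵢ = aᵢ+bᵢ (exposed), n₀ᵢ = cᵢ+dᵢ (unexposed), nᵢ = n₁ᵢ+n₀ᵢ.
Stratum 1 (Site A): n₁ = 232, n₀ = 387, n = 619; a·n₀/n = 194·387/619 = 121.2892; c·n₁/n = 129·232/619 = 48.3489
Stratum 2 (Site B): n₁ = 394, n₀ = 122, n = 516; a·n₀/n = 96·122/516 = 22.6977; c·n₁/n = 16·394/516 = 12.2171
Stratum 3 (Site C): n₁ = 383, n₀ = 330, n = 713; a·n₀/n = 339·330/713 = 156.9004; c·n₁/n = 134·383/713 = 71.9804
RR_MH = (121.2892 + 22.6977 + 156.9004) / (48.3489 + 12.2171 + 71.9804) = 300.8873 / 132.5464 = 2.27005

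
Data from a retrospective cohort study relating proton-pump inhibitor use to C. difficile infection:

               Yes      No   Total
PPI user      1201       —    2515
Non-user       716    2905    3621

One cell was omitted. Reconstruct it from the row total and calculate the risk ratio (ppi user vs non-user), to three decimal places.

2.415

The missing cell is in the exposed row: 2515 − 1201 = 1314.
So a = 1201, b = 1314, c = 716, d = 2905.
RR = [a/(a+b)] / [c/(c+d)] = (1201/2515) / (716/3621) = 0.47753/0.19774 = 2.41502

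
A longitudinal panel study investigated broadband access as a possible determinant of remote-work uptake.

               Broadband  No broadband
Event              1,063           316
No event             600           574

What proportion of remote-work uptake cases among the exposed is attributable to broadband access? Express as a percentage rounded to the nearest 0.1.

Reading the table with exposure as columns: a = 1063 (Broadband, case), b = 600 (Broadband, non-case), c = 316 (No broadband, case), d = 574.
Risk in exposed = 1063/1663 = 0.63921; risk in unexposed = 316/890 = 0.35506.
RR = 0.63921/0.35506 = 1.80030
AR% = (RR − 1)/RR × 100 = (1.80030 − 1)/1.80030 × 100 = 44.4536%

44.5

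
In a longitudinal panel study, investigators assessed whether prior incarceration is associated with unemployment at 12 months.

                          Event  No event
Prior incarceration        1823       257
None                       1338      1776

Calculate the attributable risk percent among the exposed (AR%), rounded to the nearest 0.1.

Cells: a = 1823, b = 257, c = 1338, d = 1776.
Risk in exposed = 1823/2080 = 0.87644; risk in unexposed = 1338/3114 = 0.42967.
RR = 0.87644/0.42967 = 2.03979
AR% = (RR − 1)/RR × 100 = (2.03979 − 1)/2.03979 × 100 = 50.9754%

51.0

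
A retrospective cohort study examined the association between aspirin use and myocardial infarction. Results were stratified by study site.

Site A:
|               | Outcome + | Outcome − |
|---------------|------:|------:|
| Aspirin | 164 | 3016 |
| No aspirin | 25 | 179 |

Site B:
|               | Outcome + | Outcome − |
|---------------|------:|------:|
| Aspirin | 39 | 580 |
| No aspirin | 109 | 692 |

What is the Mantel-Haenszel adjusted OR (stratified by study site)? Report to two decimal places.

0.41

OR_MH = Σ(aᵢdᵢ/nᵢ) / Σ(bᵢcᵢ/nᵢ), where nᵢ is the stratum total.
Stratum 1 (Site A): n = 3384; a·d/n = 164·179/3384 = 8.6749; b·c/n = 3016·25/3384 = 22.2813
Stratum 2 (Site B): n = 1420; a·d/n = 39·692/1420 = 19.0056; b·c/n = 580·109/1420 = 44.5211
OR_MH = (8.6749 + 19.0056) / (22.2813 + 44.5211) = 27.6806 / 66.8025 = 0.41436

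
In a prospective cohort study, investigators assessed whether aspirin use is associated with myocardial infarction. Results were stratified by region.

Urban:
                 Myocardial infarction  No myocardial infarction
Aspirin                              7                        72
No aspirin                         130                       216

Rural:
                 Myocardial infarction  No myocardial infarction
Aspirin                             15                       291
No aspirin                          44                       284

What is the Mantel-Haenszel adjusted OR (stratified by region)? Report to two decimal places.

0.24

OR_MH = Σ(aᵢdᵢ/nᵢ) / Σ(bᵢcᵢ/nᵢ), where nᵢ is the stratum total.
Stratum 1 (Urban): n = 425; a·d/n = 7·216/425 = 3.5576; b·c/n = 72·130/425 = 22.0235
Stratum 2 (Rural): n = 634; a·d/n = 15·284/634 = 6.7192; b·c/n = 291·44/634 = 20.1956
OR_MH = (3.5576 + 6.7192) / (22.0235 + 20.1956) = 10.2769 / 42.2191 = 0.24342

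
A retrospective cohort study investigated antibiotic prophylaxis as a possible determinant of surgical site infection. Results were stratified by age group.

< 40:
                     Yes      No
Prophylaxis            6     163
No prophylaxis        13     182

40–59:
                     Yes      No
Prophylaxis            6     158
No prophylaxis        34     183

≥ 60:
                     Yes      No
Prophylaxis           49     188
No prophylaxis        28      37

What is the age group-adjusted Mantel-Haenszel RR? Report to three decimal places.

RR_MH = Σ(aᵢ·n₀ᵢ/nᵢ) / Σ(cᵢ·n₁ᵢ/nᵢ), with n₁ᵢ = aᵢ+bᵢ (exposed), n₀ᵢ = cᵢ+dᵢ (unexposed), nᵢ = n₁ᵢ+n₀ᵢ.
Stratum 1 (< 40): n₁ = 169, n₀ = 195, n = 364; a·n₀/n = 6·195/364 = 3.2143; c·n₁/n = 13·169/364 = 6.0357
Stratum 2 (40–59): n₁ = 164, n₀ = 217, n = 381; a·n₀/n = 6·217/381 = 3.4173; c·n₁/n = 34·164/381 = 14.6352
Stratum 3 (≥ 60): n₁ = 237, n₀ = 65, n = 302; a·n₀/n = 49·65/302 = 10.5464; c·n₁/n = 28·237/302 = 21.9735
RR_MH = (3.2143 + 3.4173 + 10.5464) / (6.0357 + 14.6352 + 21.9735) = 17.1780 / 42.6444 = 0.40282

0.403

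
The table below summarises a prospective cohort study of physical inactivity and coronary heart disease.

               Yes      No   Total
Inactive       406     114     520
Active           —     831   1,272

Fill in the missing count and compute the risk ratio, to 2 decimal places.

The missing cell is in the unexposed row: 1272 − 831 = 441.
So a = 406, b = 114, c = 441, d = 831.
RR = [a/(a+b)] / [c/(c+d)] = (406/520) / (441/1272) = 0.78077/0.34670 = 2.25201

2.25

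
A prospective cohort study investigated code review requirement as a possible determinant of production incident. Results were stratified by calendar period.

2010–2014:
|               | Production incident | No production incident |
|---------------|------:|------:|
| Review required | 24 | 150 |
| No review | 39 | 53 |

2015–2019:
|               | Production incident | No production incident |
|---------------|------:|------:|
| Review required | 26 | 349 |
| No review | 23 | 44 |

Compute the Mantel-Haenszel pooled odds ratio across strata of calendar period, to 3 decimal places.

OR_MH = Σ(aᵢdᵢ/nᵢ) / Σ(bᵢcᵢ/nᵢ), where nᵢ is the stratum total.
Stratum 1 (2010–2014): n = 266; a·d/n = 24·53/266 = 4.7820; b·c/n = 150·39/266 = 21.9925
Stratum 2 (2015–2019): n = 442; a·d/n = 26·44/442 = 2.5882; b·c/n = 349·23/442 = 18.1606
OR_MH = (4.7820 + 2.5882) / (21.9925 + 18.1606) = 7.3702 / 40.1531 = 0.18355

0.184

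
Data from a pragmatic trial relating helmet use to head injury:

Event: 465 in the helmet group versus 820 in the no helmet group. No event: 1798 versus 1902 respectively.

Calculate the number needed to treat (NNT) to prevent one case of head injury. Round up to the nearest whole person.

Risk in treated group = 465/2263 = 0.20548; risk in control = 820/2722 = 0.30125.
Absolute risk reduction = 0.30125 − 0.20548 = 0.09577
NNT = 1 / ARR = 1 / 0.09577 = 10.442 → round up → 11

11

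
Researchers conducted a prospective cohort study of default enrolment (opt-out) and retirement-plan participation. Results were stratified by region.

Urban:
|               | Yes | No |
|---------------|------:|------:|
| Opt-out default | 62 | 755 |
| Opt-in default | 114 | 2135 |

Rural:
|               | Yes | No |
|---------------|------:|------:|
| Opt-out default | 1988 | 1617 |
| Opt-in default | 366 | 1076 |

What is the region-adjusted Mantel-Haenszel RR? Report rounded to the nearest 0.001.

2.102

RR_MH = Σ(aᵢ·n₀ᵢ/nᵢ) / Σ(cᵢ·n₁ᵢ/nᵢ), with n₁ᵢ = aᵢ+bᵢ (exposed), n₀ᵢ = cᵢ+dᵢ (unexposed), nᵢ = n₁ᵢ+n₀ᵢ.
Stratum 1 (Urban): n₁ = 817, n₀ = 2249, n = 3066; a·n₀/n = 62·2249/3066 = 45.4788; c·n₁/n = 114·817/3066 = 30.3777
Stratum 2 (Rural): n₁ = 3605, n₀ = 1442, n = 5047; a·n₀/n = 1988·1442/5047 = 568.0000; c·n₁/n = 366·3605/5047 = 261.4286
RR_MH = (45.4788 + 568.0000) / (30.3777 + 261.4286) = 613.4788 / 291.8063 = 2.10235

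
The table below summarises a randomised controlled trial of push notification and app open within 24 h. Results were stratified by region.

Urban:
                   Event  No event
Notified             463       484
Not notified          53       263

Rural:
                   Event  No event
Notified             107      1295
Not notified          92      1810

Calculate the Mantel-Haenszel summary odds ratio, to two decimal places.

2.75

OR_MH = Σ(aᵢdᵢ/nᵢ) / Σ(bᵢcᵢ/nᵢ), where nᵢ is the stratum total.
Stratum 1 (Urban): n = 1263; a·d/n = 463·263/1263 = 96.4125; b·c/n = 484·53/1263 = 20.3104
Stratum 2 (Rural): n = 3304; a·d/n = 107·1810/3304 = 58.6168; b·c/n = 1295·92/3304 = 36.0593
OR_MH = (96.4125 + 58.6168) / (20.3104 + 36.0593) = 155.0293 / 56.3697 = 2.75022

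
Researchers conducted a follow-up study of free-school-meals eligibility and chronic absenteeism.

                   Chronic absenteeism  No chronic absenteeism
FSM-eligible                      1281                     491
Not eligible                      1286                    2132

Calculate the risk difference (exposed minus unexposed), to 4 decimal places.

Cells: a = 1281, b = 491, c = 1286, d = 2132.
Risk in exposed = 1281/1772 = 0.722912; risk in unexposed = 1286/3418 = 0.376243.
Risk difference = 0.722912 − 0.376243 = 0.346669

0.3467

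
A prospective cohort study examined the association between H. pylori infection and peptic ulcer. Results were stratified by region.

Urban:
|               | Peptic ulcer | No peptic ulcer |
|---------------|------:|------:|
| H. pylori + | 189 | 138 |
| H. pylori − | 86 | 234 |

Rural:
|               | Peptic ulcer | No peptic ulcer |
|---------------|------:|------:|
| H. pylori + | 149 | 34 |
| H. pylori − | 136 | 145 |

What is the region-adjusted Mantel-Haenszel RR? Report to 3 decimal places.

RR_MH = Σ(aᵢ·n₀ᵢ/nᵢ) / Σ(cᵢ·n₁ᵢ/nᵢ), with n₁ᵢ = aᵢ+bᵢ (exposed), n₀ᵢ = cᵢ+dᵢ (unexposed), nᵢ = n₁ᵢ+n₀ᵢ.
Stratum 1 (Urban): n₁ = 327, n₀ = 320, n = 647; a·n₀/n = 189·320/647 = 93.4776; c·n₁/n = 86·327/647 = 43.4652
Stratum 2 (Rural): n₁ = 183, n₀ = 281, n = 464; a·n₀/n = 149·281/464 = 90.2349; c·n₁/n = 136·183/464 = 53.6379
RR_MH = (93.4776 + 90.2349) / (43.4652 + 53.6379) = 183.7125 / 97.1032 = 1.89193

1.892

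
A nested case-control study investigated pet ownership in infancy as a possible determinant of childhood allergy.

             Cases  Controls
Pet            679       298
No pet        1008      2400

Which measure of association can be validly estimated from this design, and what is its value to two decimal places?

5.43

Cells: a = 679, b = 298, c = 1008, d = 2400.
This is a nested case-control study: participants were sampled on outcome status, so risks in the source population cannot be estimated directly — relative risk is not valid here. The odds ratio is the appropriate measure.
OR = (a·d)/(b·c) = (679 × 2400) / (298 × 1008) = 1629600 / 300384 = 5.42506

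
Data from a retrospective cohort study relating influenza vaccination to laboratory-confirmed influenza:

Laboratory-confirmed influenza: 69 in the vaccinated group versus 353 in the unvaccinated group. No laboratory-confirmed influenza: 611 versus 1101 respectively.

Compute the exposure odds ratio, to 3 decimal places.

0.352

From the description: a = 69, b = 611, c = 353, d = 1101.
OR = (a·d)/(b·c) = (69 × 1101) / (611 × 353) = 75969 / 215683 = 0.35223
Exposure is associated with lower odds of laboratory-confirmed influenza (OR = 0.35 < 1).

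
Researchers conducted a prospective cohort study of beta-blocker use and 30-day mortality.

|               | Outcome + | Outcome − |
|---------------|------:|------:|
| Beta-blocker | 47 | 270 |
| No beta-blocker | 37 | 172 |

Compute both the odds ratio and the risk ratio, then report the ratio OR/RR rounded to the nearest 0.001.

0.966

Cells: a = 47, b = 270, c = 37, d = 172.
OR = (47·172)/(270·37) = 8084/9990 = 0.80921
Risk in exposed = 47/317 = 0.14826; risk in unexposed = 37/209 = 0.17703; RR = 0.83750
OR/RR = 0.80921 / 0.83750 = 0.96622
The outcome is not rare, so the OR lies further from 1 than the RR.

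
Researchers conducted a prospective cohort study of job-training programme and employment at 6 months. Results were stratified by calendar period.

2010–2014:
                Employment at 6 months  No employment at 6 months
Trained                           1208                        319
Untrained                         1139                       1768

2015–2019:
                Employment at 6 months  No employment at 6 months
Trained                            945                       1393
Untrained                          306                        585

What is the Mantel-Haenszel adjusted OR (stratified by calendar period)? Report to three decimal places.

3.052

OR_MH = Σ(aᵢdᵢ/nᵢ) / Σ(bᵢcᵢ/nᵢ), where nᵢ is the stratum total.
Stratum 1 (2010–2014): n = 4434; a·d/n = 1208·1768/4434 = 481.6743; b·c/n = 319·1139/4434 = 81.9443
Stratum 2 (2015–2019): n = 3229; a·d/n = 945·585/3229 = 171.2063; b·c/n = 1393·306/3229 = 132.0093
OR_MH = (481.6743 + 171.2063) / (81.9443 + 132.0093) = 652.8806 / 213.9536 = 3.05151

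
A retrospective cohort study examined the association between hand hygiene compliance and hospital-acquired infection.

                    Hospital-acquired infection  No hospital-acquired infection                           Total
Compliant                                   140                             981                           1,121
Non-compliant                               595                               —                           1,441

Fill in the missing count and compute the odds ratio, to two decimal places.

0.20

The missing cell is in the unexposed row: 1441 − 595 = 846.
So a = 140, b = 981, c = 595, d = 846.
OR = (a·d)/(b·c) = (140 × 846) / (981 × 595) = 118440 / 583695 = 0.20291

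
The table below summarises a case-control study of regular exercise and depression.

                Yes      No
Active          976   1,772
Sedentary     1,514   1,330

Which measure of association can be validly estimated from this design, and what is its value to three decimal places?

Cells: a = 976, b = 1772, c = 1514, d = 1330.
This is a case-control study: participants were sampled on outcome status, so risks in the source population cannot be estimated directly — relative risk is not valid here. The odds ratio is the appropriate measure.
OR = (a·d)/(b·c) = (976 × 1330) / (1772 × 1514) = 1298080 / 2682808 = 0.48385

0.484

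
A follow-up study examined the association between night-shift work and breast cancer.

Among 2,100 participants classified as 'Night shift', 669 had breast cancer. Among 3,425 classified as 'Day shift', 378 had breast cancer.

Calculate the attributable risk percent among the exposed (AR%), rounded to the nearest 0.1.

65.4

From the description: a = 669, b = 1431, c = 378, d = 3047.
Risk in exposed = 669/2100 = 0.31857; risk in unexposed = 378/3425 = 0.11036.
RR = 0.31857/0.11036 = 2.88653
AR% = (RR − 1)/RR × 100 = (2.88653 − 1)/2.88653 × 100 = 65.3563%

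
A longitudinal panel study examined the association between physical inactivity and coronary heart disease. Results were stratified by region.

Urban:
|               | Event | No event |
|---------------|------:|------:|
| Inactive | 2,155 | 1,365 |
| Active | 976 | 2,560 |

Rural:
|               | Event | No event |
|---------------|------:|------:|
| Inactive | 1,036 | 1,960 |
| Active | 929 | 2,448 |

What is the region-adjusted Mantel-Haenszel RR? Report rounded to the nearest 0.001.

1.764

RR_MH = Σ(aᵢ·n₀ᵢ/nᵢ) / Σ(cᵢ·n₁ᵢ/nᵢ), with n₁ᵢ = aᵢ+bᵢ (exposed), n₀ᵢ = cᵢ+dᵢ (unexposed), nᵢ = n₁ᵢ+n₀ᵢ.
Stratum 1 (Urban): n₁ = 3520, n₀ = 3536, n = 7056; a·n₀/n = 2155·3536/7056 = 1079.9433; c·n₁/n = 976·3520/7056 = 486.8934
Stratum 2 (Rural): n₁ = 2996, n₀ = 3377, n = 6373; a·n₀/n = 1036·3377/6373 = 548.9678; c·n₁/n = 929·2996/6373 = 436.7306
RR_MH = (1079.9433 + 548.9678) / (486.8934 + 436.7306) = 1628.9111 / 923.6240 = 1.76361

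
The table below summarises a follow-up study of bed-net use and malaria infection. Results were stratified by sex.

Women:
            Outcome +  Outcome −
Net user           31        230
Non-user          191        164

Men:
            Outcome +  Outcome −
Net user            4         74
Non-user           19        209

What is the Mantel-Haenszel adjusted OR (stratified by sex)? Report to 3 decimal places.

0.145

OR_MH = Σ(aᵢdᵢ/nᵢ) / Σ(bᵢcᵢ/nᵢ), where nᵢ is the stratum total.
Stratum 1 (Women): n = 616; a·d/n = 31·164/616 = 8.2532; b·c/n = 230·191/616 = 71.3149
Stratum 2 (Men): n = 306; a·d/n = 4·209/306 = 2.7320; b·c/n = 74·19/306 = 4.5948
OR_MH = (8.2532 + 2.7320) / (71.3149 + 4.5948) = 10.9853 / 75.9097 = 0.14471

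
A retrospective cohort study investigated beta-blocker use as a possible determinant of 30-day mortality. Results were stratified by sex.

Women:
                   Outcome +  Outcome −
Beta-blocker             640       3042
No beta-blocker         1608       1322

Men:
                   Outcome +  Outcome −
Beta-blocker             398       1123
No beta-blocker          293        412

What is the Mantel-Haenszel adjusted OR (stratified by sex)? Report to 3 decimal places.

OR_MH = Σ(aᵢdᵢ/nᵢ) / Σ(bᵢcᵢ/nᵢ), where nᵢ is the stratum total.
Stratum 1 (Women): n = 6612; a·d/n = 640·1322/6612 = 127.9613; b·c/n = 3042·1608/6612 = 739.7967
Stratum 2 (Men): n = 2226; a·d/n = 398·412/2226 = 73.6640; b·c/n = 1123·293/2226 = 147.8163
OR_MH = (127.9613 + 73.6640) / (739.7967 + 147.8163) = 201.6253 / 887.6130 = 0.22715

0.227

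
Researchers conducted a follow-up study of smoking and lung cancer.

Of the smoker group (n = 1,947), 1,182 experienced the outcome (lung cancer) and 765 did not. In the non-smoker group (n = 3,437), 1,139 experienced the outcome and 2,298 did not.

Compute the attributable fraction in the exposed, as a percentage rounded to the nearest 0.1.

From the description: a = 1182, b = 765, c = 1139, d = 2298.
Risk in exposed = 1182/1947 = 0.60709; risk in unexposed = 1139/3437 = 0.33139.
RR = 0.60709/0.33139 = 1.83192
AR% = (RR − 1)/RR × 100 = (1.83192 − 1)/1.83192 × 100 = 45.4126%

45.4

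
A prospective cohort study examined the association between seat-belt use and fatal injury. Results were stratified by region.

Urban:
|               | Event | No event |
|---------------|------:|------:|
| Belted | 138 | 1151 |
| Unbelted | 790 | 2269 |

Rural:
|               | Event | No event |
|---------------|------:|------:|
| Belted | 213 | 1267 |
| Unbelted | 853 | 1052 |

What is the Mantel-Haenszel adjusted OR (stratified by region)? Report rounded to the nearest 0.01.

0.26

OR_MH = Σ(aᵢdᵢ/nᵢ) / Σ(bᵢcᵢ/nᵢ), where nᵢ is the stratum total.
Stratum 1 (Urban): n = 4348; a·d/n = 138·2269/4348 = 72.0152; b·c/n = 1151·790/4348 = 209.1283
Stratum 2 (Rural): n = 3385; a·d/n = 213·1052/3385 = 66.1968; b·c/n = 1267·853/3385 = 319.2765
OR_MH = (72.0152 + 66.1968) / (209.1283 + 319.2765) = 138.2119 / 528.4048 = 0.26156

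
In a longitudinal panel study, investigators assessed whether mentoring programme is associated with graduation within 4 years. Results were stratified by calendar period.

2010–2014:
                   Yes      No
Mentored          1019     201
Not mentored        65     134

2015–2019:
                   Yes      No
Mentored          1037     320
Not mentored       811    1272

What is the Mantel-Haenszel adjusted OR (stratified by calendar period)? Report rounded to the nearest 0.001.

5.667

OR_MH = Σ(aᵢdᵢ/nᵢ) / Σ(bᵢcᵢ/nᵢ), where nᵢ is the stratum total.
Stratum 1 (2010–2014): n = 1419; a·d/n = 1019·134/1419 = 96.2269; b·c/n = 201·65/1419 = 9.2072
Stratum 2 (2015–2019): n = 3440; a·d/n = 1037·1272/3440 = 383.4488; b·c/n = 320·811/3440 = 75.4419
OR_MH = (96.2269 + 383.4488) / (9.2072 + 75.4419) = 479.6758 / 84.6490 = 5.66664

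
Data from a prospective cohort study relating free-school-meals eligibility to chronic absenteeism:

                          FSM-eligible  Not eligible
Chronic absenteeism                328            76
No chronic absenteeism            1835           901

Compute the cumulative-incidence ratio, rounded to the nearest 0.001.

1.949

Reading the table with exposure as columns: a = 328 (FSM-eligible, case), b = 1835 (FSM-eligible, non-case), c = 76 (Not eligible, case), d = 901.
Risk in exposed = 328/2163 = 0.15164; risk in unexposed = 76/977 = 0.07779.
RR = 0.15164 / 0.07779 = 1.94939
The risk among the exposed is 1.95 times that among the unexposed.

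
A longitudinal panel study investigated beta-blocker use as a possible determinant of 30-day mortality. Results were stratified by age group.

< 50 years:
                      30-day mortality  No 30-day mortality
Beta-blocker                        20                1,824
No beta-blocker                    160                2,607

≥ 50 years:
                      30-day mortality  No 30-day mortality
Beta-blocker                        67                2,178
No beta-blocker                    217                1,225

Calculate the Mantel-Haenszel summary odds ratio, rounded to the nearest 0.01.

OR_MH = Σ(aᵢdᵢ/nᵢ) / Σ(bᵢcᵢ/nᵢ), where nᵢ is the stratum total.
Stratum 1 (< 50 years): n = 4611; a·d/n = 20·2607/4611 = 11.3077; b·c/n = 1824·160/4611 = 63.2921
Stratum 2 (≥ 50 years): n = 3687; a·d/n = 67·1225/3687 = 22.2606; b·c/n = 2178·217/3687 = 128.1871
OR_MH = (11.3077 + 22.2606) / (63.2921 + 128.1871) = 33.5684 / 191.4793 = 0.17531

0.18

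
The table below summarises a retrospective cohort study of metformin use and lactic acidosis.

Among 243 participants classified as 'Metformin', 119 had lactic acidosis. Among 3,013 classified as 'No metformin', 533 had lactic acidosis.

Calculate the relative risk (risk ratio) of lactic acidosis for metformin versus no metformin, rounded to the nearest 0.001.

2.768

From the description: a = 119, b = 124, c = 533, d = 2480.
Risk in exposed = 119/243 = 0.48971; risk in unexposed = 533/3013 = 0.17690.
RR = 0.48971 / 0.17690 = 2.76830
The risk among the exposed is 2.77 times that among the unexposed.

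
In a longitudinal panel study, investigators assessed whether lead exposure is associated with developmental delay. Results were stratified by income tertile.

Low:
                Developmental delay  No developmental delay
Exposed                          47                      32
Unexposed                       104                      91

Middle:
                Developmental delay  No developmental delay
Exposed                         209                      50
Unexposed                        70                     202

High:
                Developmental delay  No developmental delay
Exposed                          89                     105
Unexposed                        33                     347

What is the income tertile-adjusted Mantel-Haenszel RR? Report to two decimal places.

2.65

RR_MH = Σ(aᵢ·n₀ᵢ/nᵢ) / Σ(cᵢ·n₁ᵢ/nᵢ), with n₁ᵢ = aᵢ+bᵢ (exposed), n₀ᵢ = cᵢ+dᵢ (unexposed), nᵢ = n₁ᵢ+n₀ᵢ.
Stratum 1 (Low): n₁ = 79, n₀ = 195, n = 274; a·n₀/n = 47·195/274 = 33.4489; c·n₁/n = 104·79/274 = 29.9854
Stratum 2 (Middle): n₁ = 259, n₀ = 272, n = 531; a·n₀/n = 209·272/531 = 107.0584; c·n₁/n = 70·259/531 = 34.1431
Stratum 3 (High): n₁ = 194, n₀ = 380, n = 574; a·n₀/n = 89·380/574 = 58.9199; c·n₁/n = 33·194/574 = 11.1533
RR_MH = (33.4489 + 107.0584 + 58.9199) / (29.9854 + 34.1431 + 11.1533) = 199.4271 / 75.2818 = 2.64907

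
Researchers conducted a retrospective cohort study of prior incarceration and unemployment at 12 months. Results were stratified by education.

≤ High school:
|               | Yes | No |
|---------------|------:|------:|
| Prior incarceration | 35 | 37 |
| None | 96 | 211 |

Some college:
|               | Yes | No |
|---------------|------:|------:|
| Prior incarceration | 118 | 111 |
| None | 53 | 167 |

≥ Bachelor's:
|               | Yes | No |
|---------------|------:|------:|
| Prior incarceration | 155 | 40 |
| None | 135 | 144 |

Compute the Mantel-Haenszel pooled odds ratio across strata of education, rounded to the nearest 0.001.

OR_MH = Σ(aᵢdᵢ/nᵢ) / Σ(bᵢcᵢ/nᵢ), where nᵢ is the stratum total.
Stratum 1 (≤ High school): n = 379; a·d/n = 35·211/379 = 19.4855; b·c/n = 37·96/379 = 9.3720
Stratum 2 (Some college): n = 449; a·d/n = 118·167/449 = 43.8886; b·c/n = 111·53/449 = 13.1024
Stratum 3 (≥ Bachelor's): n = 474; a·d/n = 155·144/474 = 47.0886; b·c/n = 40·135/474 = 11.3924
OR_MH = (19.4855 + 43.8886 + 47.0886) / (9.3720 + 13.1024 + 11.3924) = 110.4627 / 33.8669 = 3.26167

3.262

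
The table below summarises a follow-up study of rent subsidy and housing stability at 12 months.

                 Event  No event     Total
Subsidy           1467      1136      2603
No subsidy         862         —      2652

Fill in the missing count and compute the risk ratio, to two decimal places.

1.73

The missing cell is in the unexposed row: 2652 − 862 = 1790.
So a = 1467, b = 1136, c = 862, d = 1790.
RR = [a/(a+b)] / [c/(c+d)] = (1467/2603) / (862/2652) = 0.56358/0.32504 = 1.73389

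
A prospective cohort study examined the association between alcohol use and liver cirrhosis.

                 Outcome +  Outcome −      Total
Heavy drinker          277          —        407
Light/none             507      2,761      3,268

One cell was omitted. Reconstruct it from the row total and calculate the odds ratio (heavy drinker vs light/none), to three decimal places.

11.604

The missing cell is in the exposed row: 407 − 277 = 130.
So a = 277, b = 130, c = 507, d = 2761.
OR = (a·d)/(b·c) = (277 × 2761) / (130 × 507) = 764797 / 65910 = 11.60366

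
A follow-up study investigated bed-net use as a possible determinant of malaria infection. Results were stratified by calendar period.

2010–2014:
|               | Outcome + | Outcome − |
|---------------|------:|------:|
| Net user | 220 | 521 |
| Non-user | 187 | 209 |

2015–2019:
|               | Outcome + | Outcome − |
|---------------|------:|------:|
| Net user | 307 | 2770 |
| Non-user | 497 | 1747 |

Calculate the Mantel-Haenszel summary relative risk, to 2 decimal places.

RR_MH = Σ(aᵢ·n₀ᵢ/nᵢ) / Σ(cᵢ·n₁ᵢ/nᵢ), with n₁ᵢ = aᵢ+bᵢ (exposed), n₀ᵢ = cᵢ+dᵢ (unexposed), nᵢ = n₁ᵢ+n₀ᵢ.
Stratum 1 (2010–2014): n₁ = 741, n₀ = 396, n = 1137; a·n₀/n = 220·396/1137 = 76.6227; c·n₁/n = 187·741/1137 = 121.8707
Stratum 2 (2015–2019): n₁ = 3077, n₀ = 2244, n = 5321; a·n₀/n = 307·2244/5321 = 129.4696; c·n₁/n = 497·3077/5321 = 287.4026
RR_MH = (76.6227 + 129.4696) / (121.8707 + 287.4026) = 206.0923 / 409.2733 = 0.50356

0.50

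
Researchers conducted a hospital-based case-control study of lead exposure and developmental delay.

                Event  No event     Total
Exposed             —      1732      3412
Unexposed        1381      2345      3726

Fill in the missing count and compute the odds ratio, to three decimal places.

1.647

The missing cell is in the exposed row: 3412 − 1732 = 1680.
So a = 1680, b = 1732, c = 1381, d = 2345.
OR = (a·d)/(b·c) = (1680 × 2345) / (1732 × 1381) = 3939600 / 2391892 = 1.64706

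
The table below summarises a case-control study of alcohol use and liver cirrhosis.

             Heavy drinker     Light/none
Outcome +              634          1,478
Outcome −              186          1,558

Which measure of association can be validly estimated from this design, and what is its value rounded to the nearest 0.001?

Reading the table with exposure as columns: a = 634 (Heavy drinker, case), b = 186 (Heavy drinker, non-case), c = 1478 (Light/none, case), d = 1558.
This is a case-control study: participants were sampled on outcome status, so risks in the source population cannot be estimated directly — relative risk is not valid here. The odds ratio is the appropriate measure.
OR = (a·d)/(b·c) = (634 × 1558) / (186 × 1478) = 987772 / 274908 = 3.59310

3.593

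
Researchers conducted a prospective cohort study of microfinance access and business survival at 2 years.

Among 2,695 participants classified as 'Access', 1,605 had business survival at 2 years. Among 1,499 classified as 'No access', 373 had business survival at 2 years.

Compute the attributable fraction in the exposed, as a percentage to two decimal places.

58.22

From the description: a = 1605, b = 1090, c = 373, d = 1126.
Risk in exposed = 1605/2695 = 0.59555; risk in unexposed = 373/1499 = 0.24883.
RR = 0.59555/0.24883 = 2.39337
AR% = (RR − 1)/RR × 100 = (2.39337 − 1)/2.39337 × 100 = 58.2178%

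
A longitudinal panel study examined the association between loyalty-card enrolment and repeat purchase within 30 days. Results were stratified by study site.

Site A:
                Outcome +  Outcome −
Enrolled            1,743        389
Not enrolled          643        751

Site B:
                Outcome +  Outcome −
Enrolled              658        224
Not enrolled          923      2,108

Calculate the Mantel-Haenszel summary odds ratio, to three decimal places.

OR_MH = Σ(aᵢdᵢ/nᵢ) / Σ(bᵢcᵢ/nᵢ), where nᵢ is the stratum total.
Stratum 1 (Site A): n = 3526; a·d/n = 1743·751/3526 = 371.2402; b·c/n = 389·643/3526 = 70.9379
Stratum 2 (Site B): n = 3913; a·d/n = 658·2108/3913 = 354.4758; b·c/n = 224·923/3913 = 52.8372
OR_MH = (371.2402 + 354.4758) / (70.9379 + 52.8372) = 725.7161 / 123.7751 = 5.86318

5.863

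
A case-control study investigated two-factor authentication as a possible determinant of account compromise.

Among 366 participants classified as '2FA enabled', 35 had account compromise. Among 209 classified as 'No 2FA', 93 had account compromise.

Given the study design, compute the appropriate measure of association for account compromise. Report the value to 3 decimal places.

0.132

From the description: a = 35, b = 331, c = 93, d = 116.
This is a case-control study: participants were sampled on outcome status, so risks in the source population cannot be estimated directly — relative risk is not valid here. The odds ratio is the appropriate measure.
OR = (a·d)/(b·c) = (35 × 116) / (331 × 93) = 4060 / 30783 = 0.13189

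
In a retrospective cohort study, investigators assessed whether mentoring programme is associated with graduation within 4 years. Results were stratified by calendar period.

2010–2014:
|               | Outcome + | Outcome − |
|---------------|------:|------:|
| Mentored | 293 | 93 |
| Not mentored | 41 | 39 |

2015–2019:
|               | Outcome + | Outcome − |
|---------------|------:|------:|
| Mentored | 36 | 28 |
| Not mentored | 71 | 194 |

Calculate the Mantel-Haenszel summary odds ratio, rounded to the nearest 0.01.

OR_MH = Σ(aᵢdᵢ/nᵢ) / Σ(bᵢcᵢ/nᵢ), where nᵢ is the stratum total.
Stratum 1 (2010–2014): n = 466; a·d/n = 293·39/466 = 24.5215; b·c/n = 93·41/466 = 8.1824
Stratum 2 (2015–2019): n = 329; a·d/n = 36·194/329 = 21.2280; b·c/n = 28·71/329 = 6.0426
OR_MH = (24.5215 + 21.2280) / (8.1824 + 6.0426) = 45.7494 / 14.2250 = 3.21614

3.22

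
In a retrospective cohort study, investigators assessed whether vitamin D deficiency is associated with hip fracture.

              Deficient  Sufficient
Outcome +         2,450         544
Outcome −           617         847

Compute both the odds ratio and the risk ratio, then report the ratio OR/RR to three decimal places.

3.027

Reading the table with exposure as columns: a = 2450 (Deficient, case), b = 617 (Deficient, non-case), c = 544 (Sufficient, case), d = 847.
OR = (2450·847)/(617·544) = 2075150/335648 = 6.18252
Risk in exposed = 2450/3067 = 0.79883; risk in unexposed = 544/1391 = 0.39109; RR = 2.04259
OR/RR = 6.18252 / 2.04259 = 3.02681
The outcome is not rare, so the OR lies further from 1 than the RR.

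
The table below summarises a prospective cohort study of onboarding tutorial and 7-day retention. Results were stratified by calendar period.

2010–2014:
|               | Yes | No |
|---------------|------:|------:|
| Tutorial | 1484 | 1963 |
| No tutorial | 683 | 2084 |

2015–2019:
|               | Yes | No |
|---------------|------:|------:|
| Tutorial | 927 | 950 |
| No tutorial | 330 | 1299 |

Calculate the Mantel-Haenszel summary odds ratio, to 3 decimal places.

OR_MH = Σ(aᵢdᵢ/nᵢ) / Σ(bᵢcᵢ/nᵢ), where nᵢ is the stratum total.
Stratum 1 (2010–2014): n = 6214; a·d/n = 1484·2084/6214 = 497.6917; b·c/n = 1963·683/6214 = 215.7594
Stratum 2 (2015–2019): n = 3506; a·d/n = 927·1299/3506 = 343.4606; b·c/n = 950·330/3506 = 89.4181
OR_MH = (497.6917 + 343.4606) / (215.7594 + 89.4181) = 841.1523 / 305.1776 = 2.75627

2.756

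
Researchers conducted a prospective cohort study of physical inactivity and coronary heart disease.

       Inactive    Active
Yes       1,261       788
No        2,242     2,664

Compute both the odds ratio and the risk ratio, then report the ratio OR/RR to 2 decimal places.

Reading the table with exposure as columns: a = 1261 (Inactive, case), b = 2242 (Inactive, non-case), c = 788 (Active, case), d = 2664.
OR = (1261·2664)/(2242·788) = 3359304/1766696 = 1.90146
Risk in exposed = 1261/3503 = 0.35998; risk in unexposed = 788/3452 = 0.22827; RR = 1.57696
OR/RR = 1.90146 / 1.57696 = 1.20578
The outcome is not rare, so the OR lies further from 1 than the RR.

1.21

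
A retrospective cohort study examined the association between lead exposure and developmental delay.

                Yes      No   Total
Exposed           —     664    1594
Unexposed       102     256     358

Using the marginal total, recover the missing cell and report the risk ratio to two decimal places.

2.05

The missing cell is in the exposed row: 1594 − 664 = 930.
So a = 930, b = 664, c = 102, d = 256.
RR = [a/(a+b)] / [c/(c+d)] = (930/1594) / (102/358) = 0.58344/0.28492 = 2.04775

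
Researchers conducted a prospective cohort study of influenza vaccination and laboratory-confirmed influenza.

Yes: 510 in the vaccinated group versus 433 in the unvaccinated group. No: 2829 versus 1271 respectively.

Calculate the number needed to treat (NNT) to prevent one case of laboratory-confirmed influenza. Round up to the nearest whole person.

Risk in treated group = 510/3339 = 0.15274; risk in control = 433/1704 = 0.25411.
Absolute risk reduction = 0.25411 − 0.15274 = 0.10137
NNT = 1 / ARR = 1 / 0.10137 = 9.865 → round up → 10

10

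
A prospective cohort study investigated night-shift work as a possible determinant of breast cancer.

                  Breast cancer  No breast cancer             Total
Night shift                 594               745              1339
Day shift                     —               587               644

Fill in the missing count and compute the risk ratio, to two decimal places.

5.01

The missing cell is in the unexposed row: 644 − 587 = 57.
So a = 594, b = 745, c = 57, d = 587.
RR = [a/(a+b)] / [c/(c+d)] = (594/1339) / (57/644) = 0.44361/0.08851 = 5.01207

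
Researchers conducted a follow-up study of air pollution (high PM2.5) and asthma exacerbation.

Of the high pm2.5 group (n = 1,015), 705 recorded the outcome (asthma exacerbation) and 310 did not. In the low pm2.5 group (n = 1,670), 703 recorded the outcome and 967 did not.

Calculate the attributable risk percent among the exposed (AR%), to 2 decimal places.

39.39

From the description: a = 705, b = 310, c = 703, d = 967.
Risk in exposed = 705/1015 = 0.69458; risk in unexposed = 703/1670 = 0.42096.
RR = 0.69458/0.42096 = 1.65000
AR% = (RR − 1)/RR × 100 = (1.65000 − 1)/1.65000 × 100 = 39.3940%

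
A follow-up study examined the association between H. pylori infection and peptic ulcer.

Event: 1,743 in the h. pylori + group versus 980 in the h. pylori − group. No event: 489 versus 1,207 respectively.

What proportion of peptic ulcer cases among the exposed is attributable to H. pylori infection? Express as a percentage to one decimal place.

From the description: a = 1743, b = 489, c = 980, d = 1207.
Risk in exposed = 1743/2232 = 0.78091; risk in unexposed = 980/2187 = 0.44810.
RR = 0.78091/0.44810 = 1.74271
AR% = (RR − 1)/RR × 100 = (1.74271 − 1)/1.74271 × 100 = 42.6182%

42.6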